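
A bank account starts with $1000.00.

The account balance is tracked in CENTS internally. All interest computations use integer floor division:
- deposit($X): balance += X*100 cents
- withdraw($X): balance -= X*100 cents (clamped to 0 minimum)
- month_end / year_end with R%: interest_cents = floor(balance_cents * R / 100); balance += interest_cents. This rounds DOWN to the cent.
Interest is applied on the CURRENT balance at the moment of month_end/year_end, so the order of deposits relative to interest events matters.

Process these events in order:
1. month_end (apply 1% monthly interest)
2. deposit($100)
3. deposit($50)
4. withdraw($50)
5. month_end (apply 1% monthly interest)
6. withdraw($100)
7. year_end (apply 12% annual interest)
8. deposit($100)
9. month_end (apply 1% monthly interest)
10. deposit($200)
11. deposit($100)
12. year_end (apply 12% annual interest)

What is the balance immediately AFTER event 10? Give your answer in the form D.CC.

After 1 (month_end (apply 1% monthly interest)): balance=$1010.00 total_interest=$10.00
After 2 (deposit($100)): balance=$1110.00 total_interest=$10.00
After 3 (deposit($50)): balance=$1160.00 total_interest=$10.00
After 4 (withdraw($50)): balance=$1110.00 total_interest=$10.00
After 5 (month_end (apply 1% monthly interest)): balance=$1121.10 total_interest=$21.10
After 6 (withdraw($100)): balance=$1021.10 total_interest=$21.10
After 7 (year_end (apply 12% annual interest)): balance=$1143.63 total_interest=$143.63
After 8 (deposit($100)): balance=$1243.63 total_interest=$143.63
After 9 (month_end (apply 1% monthly interest)): balance=$1256.06 total_interest=$156.06
After 10 (deposit($200)): balance=$1456.06 total_interest=$156.06

Answer: 1456.06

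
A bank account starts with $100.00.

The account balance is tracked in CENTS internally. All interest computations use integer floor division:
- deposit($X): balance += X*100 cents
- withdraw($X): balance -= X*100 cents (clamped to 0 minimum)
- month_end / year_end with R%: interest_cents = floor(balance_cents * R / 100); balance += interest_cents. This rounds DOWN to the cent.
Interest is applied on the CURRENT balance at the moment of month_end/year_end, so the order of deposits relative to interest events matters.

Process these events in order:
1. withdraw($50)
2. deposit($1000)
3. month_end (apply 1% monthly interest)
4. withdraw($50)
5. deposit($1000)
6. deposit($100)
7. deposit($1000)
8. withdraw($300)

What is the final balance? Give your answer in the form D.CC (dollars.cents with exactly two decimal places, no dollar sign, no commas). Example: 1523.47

Answer: 2810.50

Derivation:
After 1 (withdraw($50)): balance=$50.00 total_interest=$0.00
After 2 (deposit($1000)): balance=$1050.00 total_interest=$0.00
After 3 (month_end (apply 1% monthly interest)): balance=$1060.50 total_interest=$10.50
After 4 (withdraw($50)): balance=$1010.50 total_interest=$10.50
After 5 (deposit($1000)): balance=$2010.50 total_interest=$10.50
After 6 (deposit($100)): balance=$2110.50 total_interest=$10.50
After 7 (deposit($1000)): balance=$3110.50 total_interest=$10.50
After 8 (withdraw($300)): balance=$2810.50 total_interest=$10.50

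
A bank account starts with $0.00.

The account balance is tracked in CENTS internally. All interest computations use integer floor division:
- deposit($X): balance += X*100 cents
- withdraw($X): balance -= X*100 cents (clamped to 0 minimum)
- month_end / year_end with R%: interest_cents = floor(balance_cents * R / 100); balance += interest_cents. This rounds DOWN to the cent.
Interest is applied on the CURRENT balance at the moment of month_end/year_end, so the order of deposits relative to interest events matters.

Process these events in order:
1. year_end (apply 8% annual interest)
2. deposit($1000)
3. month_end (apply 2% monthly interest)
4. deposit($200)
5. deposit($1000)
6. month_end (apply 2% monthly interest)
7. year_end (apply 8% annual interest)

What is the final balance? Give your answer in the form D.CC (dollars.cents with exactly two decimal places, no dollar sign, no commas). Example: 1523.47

Answer: 2445.55

Derivation:
After 1 (year_end (apply 8% annual interest)): balance=$0.00 total_interest=$0.00
After 2 (deposit($1000)): balance=$1000.00 total_interest=$0.00
After 3 (month_end (apply 2% monthly interest)): balance=$1020.00 total_interest=$20.00
After 4 (deposit($200)): balance=$1220.00 total_interest=$20.00
After 5 (deposit($1000)): balance=$2220.00 total_interest=$20.00
After 6 (month_end (apply 2% monthly interest)): balance=$2264.40 total_interest=$64.40
After 7 (year_end (apply 8% annual interest)): balance=$2445.55 total_interest=$245.55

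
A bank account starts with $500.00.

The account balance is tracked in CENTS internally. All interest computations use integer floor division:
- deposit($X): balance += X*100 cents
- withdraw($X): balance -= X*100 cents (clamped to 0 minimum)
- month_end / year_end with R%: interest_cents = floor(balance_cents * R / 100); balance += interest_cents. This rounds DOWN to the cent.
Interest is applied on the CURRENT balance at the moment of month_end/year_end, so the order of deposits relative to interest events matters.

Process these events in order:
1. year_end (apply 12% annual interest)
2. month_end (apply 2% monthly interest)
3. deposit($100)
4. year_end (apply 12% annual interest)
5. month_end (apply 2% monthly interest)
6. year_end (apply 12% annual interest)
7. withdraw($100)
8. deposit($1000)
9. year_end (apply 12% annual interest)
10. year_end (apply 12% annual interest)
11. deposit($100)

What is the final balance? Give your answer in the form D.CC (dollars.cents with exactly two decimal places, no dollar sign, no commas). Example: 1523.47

Answer: 2306.20

Derivation:
After 1 (year_end (apply 12% annual interest)): balance=$560.00 total_interest=$60.00
After 2 (month_end (apply 2% monthly interest)): balance=$571.20 total_interest=$71.20
After 3 (deposit($100)): balance=$671.20 total_interest=$71.20
After 4 (year_end (apply 12% annual interest)): balance=$751.74 total_interest=$151.74
After 5 (month_end (apply 2% monthly interest)): balance=$766.77 total_interest=$166.77
After 6 (year_end (apply 12% annual interest)): balance=$858.78 total_interest=$258.78
After 7 (withdraw($100)): balance=$758.78 total_interest=$258.78
After 8 (deposit($1000)): balance=$1758.78 total_interest=$258.78
After 9 (year_end (apply 12% annual interest)): balance=$1969.83 total_interest=$469.83
After 10 (year_end (apply 12% annual interest)): balance=$2206.20 total_interest=$706.20
After 11 (deposit($100)): balance=$2306.20 total_interest=$706.20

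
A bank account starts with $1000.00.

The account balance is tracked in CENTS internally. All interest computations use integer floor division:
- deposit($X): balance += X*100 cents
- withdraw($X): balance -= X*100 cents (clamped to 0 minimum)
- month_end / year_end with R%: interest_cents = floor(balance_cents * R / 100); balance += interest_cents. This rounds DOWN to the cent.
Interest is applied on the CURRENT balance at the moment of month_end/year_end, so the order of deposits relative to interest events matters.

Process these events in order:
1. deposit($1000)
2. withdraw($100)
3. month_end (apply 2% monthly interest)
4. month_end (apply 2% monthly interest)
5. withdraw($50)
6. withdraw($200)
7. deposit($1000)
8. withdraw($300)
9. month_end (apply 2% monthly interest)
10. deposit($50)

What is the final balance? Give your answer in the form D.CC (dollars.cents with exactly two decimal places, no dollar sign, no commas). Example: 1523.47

Answer: 2525.29

Derivation:
After 1 (deposit($1000)): balance=$2000.00 total_interest=$0.00
After 2 (withdraw($100)): balance=$1900.00 total_interest=$0.00
After 3 (month_end (apply 2% monthly interest)): balance=$1938.00 total_interest=$38.00
After 4 (month_end (apply 2% monthly interest)): balance=$1976.76 total_interest=$76.76
After 5 (withdraw($50)): balance=$1926.76 total_interest=$76.76
After 6 (withdraw($200)): balance=$1726.76 total_interest=$76.76
After 7 (deposit($1000)): balance=$2726.76 total_interest=$76.76
After 8 (withdraw($300)): balance=$2426.76 total_interest=$76.76
After 9 (month_end (apply 2% monthly interest)): balance=$2475.29 total_interest=$125.29
After 10 (deposit($50)): balance=$2525.29 total_interest=$125.29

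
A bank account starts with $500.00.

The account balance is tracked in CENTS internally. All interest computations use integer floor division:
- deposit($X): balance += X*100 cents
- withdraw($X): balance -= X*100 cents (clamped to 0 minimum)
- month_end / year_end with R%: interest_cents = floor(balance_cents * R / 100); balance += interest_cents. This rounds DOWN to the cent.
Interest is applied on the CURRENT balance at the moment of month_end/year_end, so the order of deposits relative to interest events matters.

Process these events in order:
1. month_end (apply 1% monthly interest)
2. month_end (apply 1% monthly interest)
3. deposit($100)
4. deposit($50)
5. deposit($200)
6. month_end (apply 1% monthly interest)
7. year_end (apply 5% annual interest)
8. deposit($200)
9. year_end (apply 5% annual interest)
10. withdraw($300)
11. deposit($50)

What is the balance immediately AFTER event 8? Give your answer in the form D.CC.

Answer: 1112.08

Derivation:
After 1 (month_end (apply 1% monthly interest)): balance=$505.00 total_interest=$5.00
After 2 (month_end (apply 1% monthly interest)): balance=$510.05 total_interest=$10.05
After 3 (deposit($100)): balance=$610.05 total_interest=$10.05
After 4 (deposit($50)): balance=$660.05 total_interest=$10.05
After 5 (deposit($200)): balance=$860.05 total_interest=$10.05
After 6 (month_end (apply 1% monthly interest)): balance=$868.65 total_interest=$18.65
After 7 (year_end (apply 5% annual interest)): balance=$912.08 total_interest=$62.08
After 8 (deposit($200)): balance=$1112.08 total_interest=$62.08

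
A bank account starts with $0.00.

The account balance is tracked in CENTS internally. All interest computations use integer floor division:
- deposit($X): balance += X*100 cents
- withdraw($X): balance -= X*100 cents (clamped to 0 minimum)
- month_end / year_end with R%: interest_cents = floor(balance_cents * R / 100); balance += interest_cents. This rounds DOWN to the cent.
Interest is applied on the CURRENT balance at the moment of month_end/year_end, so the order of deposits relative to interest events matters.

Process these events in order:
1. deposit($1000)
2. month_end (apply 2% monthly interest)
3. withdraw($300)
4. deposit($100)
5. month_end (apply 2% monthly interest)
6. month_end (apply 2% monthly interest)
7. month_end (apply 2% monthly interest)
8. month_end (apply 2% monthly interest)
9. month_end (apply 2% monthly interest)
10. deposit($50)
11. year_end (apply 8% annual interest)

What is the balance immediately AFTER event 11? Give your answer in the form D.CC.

Answer: 1031.75

Derivation:
After 1 (deposit($1000)): balance=$1000.00 total_interest=$0.00
After 2 (month_end (apply 2% monthly interest)): balance=$1020.00 total_interest=$20.00
After 3 (withdraw($300)): balance=$720.00 total_interest=$20.00
After 4 (deposit($100)): balance=$820.00 total_interest=$20.00
After 5 (month_end (apply 2% monthly interest)): balance=$836.40 total_interest=$36.40
After 6 (month_end (apply 2% monthly interest)): balance=$853.12 total_interest=$53.12
After 7 (month_end (apply 2% monthly interest)): balance=$870.18 total_interest=$70.18
After 8 (month_end (apply 2% monthly interest)): balance=$887.58 total_interest=$87.58
After 9 (month_end (apply 2% monthly interest)): balance=$905.33 total_interest=$105.33
After 10 (deposit($50)): balance=$955.33 total_interest=$105.33
After 11 (year_end (apply 8% annual interest)): balance=$1031.75 total_interest=$181.75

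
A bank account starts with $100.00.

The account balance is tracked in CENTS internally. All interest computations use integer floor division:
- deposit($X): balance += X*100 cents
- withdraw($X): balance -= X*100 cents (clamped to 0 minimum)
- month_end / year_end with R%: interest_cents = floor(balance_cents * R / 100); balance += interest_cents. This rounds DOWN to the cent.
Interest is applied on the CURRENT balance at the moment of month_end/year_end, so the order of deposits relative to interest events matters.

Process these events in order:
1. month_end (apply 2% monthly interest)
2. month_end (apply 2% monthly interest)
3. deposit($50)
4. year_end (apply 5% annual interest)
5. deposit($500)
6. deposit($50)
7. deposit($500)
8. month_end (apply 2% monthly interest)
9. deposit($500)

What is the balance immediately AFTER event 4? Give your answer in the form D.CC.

Answer: 161.74

Derivation:
After 1 (month_end (apply 2% monthly interest)): balance=$102.00 total_interest=$2.00
After 2 (month_end (apply 2% monthly interest)): balance=$104.04 total_interest=$4.04
After 3 (deposit($50)): balance=$154.04 total_interest=$4.04
After 4 (year_end (apply 5% annual interest)): balance=$161.74 total_interest=$11.74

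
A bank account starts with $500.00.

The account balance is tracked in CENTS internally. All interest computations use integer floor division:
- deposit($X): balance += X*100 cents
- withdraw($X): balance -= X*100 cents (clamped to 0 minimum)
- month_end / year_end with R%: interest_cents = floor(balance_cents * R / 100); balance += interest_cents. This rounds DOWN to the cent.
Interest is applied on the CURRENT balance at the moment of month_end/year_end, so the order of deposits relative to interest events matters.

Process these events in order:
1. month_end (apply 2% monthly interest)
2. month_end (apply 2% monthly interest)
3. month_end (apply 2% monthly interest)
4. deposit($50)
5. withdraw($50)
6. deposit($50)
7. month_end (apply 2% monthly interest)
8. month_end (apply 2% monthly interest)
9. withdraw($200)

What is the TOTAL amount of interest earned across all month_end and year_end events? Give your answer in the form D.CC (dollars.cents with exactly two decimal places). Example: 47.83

Answer: 54.05

Derivation:
After 1 (month_end (apply 2% monthly interest)): balance=$510.00 total_interest=$10.00
After 2 (month_end (apply 2% monthly interest)): balance=$520.20 total_interest=$20.20
After 3 (month_end (apply 2% monthly interest)): balance=$530.60 total_interest=$30.60
After 4 (deposit($50)): balance=$580.60 total_interest=$30.60
After 5 (withdraw($50)): balance=$530.60 total_interest=$30.60
After 6 (deposit($50)): balance=$580.60 total_interest=$30.60
After 7 (month_end (apply 2% monthly interest)): balance=$592.21 total_interest=$42.21
After 8 (month_end (apply 2% monthly interest)): balance=$604.05 total_interest=$54.05
After 9 (withdraw($200)): balance=$404.05 total_interest=$54.05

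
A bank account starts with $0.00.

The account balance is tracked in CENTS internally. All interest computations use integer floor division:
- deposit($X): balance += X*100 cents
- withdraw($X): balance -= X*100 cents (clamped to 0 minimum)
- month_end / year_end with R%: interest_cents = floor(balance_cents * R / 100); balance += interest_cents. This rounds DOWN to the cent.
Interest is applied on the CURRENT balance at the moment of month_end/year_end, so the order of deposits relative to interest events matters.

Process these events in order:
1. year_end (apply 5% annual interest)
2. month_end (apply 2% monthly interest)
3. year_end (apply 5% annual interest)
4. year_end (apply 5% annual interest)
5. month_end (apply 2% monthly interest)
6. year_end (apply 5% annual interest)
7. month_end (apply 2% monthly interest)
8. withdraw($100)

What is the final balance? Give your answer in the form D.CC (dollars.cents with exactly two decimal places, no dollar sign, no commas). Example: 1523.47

After 1 (year_end (apply 5% annual interest)): balance=$0.00 total_interest=$0.00
After 2 (month_end (apply 2% monthly interest)): balance=$0.00 total_interest=$0.00
After 3 (year_end (apply 5% annual interest)): balance=$0.00 total_interest=$0.00
After 4 (year_end (apply 5% annual interest)): balance=$0.00 total_interest=$0.00
After 5 (month_end (apply 2% monthly interest)): balance=$0.00 total_interest=$0.00
After 6 (year_end (apply 5% annual interest)): balance=$0.00 total_interest=$0.00
After 7 (month_end (apply 2% monthly interest)): balance=$0.00 total_interest=$0.00
After 8 (withdraw($100)): balance=$0.00 total_interest=$0.00

Answer: 0.00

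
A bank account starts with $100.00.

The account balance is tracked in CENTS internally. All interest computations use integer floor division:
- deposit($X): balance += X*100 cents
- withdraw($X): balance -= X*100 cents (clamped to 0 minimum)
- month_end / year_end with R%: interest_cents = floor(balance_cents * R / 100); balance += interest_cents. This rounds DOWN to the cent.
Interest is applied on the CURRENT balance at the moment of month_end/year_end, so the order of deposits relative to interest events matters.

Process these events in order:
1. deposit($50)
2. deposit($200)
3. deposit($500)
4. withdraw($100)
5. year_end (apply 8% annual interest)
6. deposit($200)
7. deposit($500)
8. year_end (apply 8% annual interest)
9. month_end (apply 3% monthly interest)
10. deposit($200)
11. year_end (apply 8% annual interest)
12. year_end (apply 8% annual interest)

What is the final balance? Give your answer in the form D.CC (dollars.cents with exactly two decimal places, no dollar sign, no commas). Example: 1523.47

After 1 (deposit($50)): balance=$150.00 total_interest=$0.00
After 2 (deposit($200)): balance=$350.00 total_interest=$0.00
After 3 (deposit($500)): balance=$850.00 total_interest=$0.00
After 4 (withdraw($100)): balance=$750.00 total_interest=$0.00
After 5 (year_end (apply 8% annual interest)): balance=$810.00 total_interest=$60.00
After 6 (deposit($200)): balance=$1010.00 total_interest=$60.00
After 7 (deposit($500)): balance=$1510.00 total_interest=$60.00
After 8 (year_end (apply 8% annual interest)): balance=$1630.80 total_interest=$180.80
After 9 (month_end (apply 3% monthly interest)): balance=$1679.72 total_interest=$229.72
After 10 (deposit($200)): balance=$1879.72 total_interest=$229.72
After 11 (year_end (apply 8% annual interest)): balance=$2030.09 total_interest=$380.09
After 12 (year_end (apply 8% annual interest)): balance=$2192.49 total_interest=$542.49

Answer: 2192.49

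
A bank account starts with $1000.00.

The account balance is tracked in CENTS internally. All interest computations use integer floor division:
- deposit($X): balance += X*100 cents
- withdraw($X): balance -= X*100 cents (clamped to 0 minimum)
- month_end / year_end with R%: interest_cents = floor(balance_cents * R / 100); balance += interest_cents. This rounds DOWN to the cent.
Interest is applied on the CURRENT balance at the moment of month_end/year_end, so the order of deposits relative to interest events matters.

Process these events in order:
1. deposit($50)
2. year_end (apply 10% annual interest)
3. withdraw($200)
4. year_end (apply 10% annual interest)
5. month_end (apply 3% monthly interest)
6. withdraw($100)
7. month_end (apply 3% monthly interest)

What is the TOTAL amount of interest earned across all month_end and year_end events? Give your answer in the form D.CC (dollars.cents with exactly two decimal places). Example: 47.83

Answer: 261.47

Derivation:
After 1 (deposit($50)): balance=$1050.00 total_interest=$0.00
After 2 (year_end (apply 10% annual interest)): balance=$1155.00 total_interest=$105.00
After 3 (withdraw($200)): balance=$955.00 total_interest=$105.00
After 4 (year_end (apply 10% annual interest)): balance=$1050.50 total_interest=$200.50
After 5 (month_end (apply 3% monthly interest)): balance=$1082.01 total_interest=$232.01
After 6 (withdraw($100)): balance=$982.01 total_interest=$232.01
After 7 (month_end (apply 3% monthly interest)): balance=$1011.47 total_interest=$261.47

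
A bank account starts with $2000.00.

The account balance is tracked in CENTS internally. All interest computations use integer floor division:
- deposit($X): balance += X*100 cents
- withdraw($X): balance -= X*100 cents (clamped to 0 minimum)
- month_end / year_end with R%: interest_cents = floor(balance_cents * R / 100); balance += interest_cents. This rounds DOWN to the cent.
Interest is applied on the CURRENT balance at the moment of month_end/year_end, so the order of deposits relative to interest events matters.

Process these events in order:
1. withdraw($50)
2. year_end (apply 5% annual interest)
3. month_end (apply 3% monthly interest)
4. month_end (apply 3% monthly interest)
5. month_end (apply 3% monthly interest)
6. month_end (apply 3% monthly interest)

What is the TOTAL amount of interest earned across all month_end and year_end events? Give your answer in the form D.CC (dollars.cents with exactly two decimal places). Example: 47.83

After 1 (withdraw($50)): balance=$1950.00 total_interest=$0.00
After 2 (year_end (apply 5% annual interest)): balance=$2047.50 total_interest=$97.50
After 3 (month_end (apply 3% monthly interest)): balance=$2108.92 total_interest=$158.92
After 4 (month_end (apply 3% monthly interest)): balance=$2172.18 total_interest=$222.18
After 5 (month_end (apply 3% monthly interest)): balance=$2237.34 total_interest=$287.34
After 6 (month_end (apply 3% monthly interest)): balance=$2304.46 total_interest=$354.46

Answer: 354.46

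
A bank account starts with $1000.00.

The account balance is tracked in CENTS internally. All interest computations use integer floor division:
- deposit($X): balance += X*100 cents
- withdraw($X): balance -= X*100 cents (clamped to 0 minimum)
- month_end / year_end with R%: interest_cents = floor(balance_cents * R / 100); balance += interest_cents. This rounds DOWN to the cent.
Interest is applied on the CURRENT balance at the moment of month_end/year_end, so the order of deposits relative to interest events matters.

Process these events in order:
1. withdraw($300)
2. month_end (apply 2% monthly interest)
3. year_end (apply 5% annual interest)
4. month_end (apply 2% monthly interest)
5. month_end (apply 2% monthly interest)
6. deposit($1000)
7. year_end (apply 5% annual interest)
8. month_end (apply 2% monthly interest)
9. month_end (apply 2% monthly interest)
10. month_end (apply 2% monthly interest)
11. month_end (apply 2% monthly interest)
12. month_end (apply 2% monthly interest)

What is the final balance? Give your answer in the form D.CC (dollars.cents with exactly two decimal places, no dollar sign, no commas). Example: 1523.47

After 1 (withdraw($300)): balance=$700.00 total_interest=$0.00
After 2 (month_end (apply 2% monthly interest)): balance=$714.00 total_interest=$14.00
After 3 (year_end (apply 5% annual interest)): balance=$749.70 total_interest=$49.70
After 4 (month_end (apply 2% monthly interest)): balance=$764.69 total_interest=$64.69
After 5 (month_end (apply 2% monthly interest)): balance=$779.98 total_interest=$79.98
After 6 (deposit($1000)): balance=$1779.98 total_interest=$79.98
After 7 (year_end (apply 5% annual interest)): balance=$1868.97 total_interest=$168.97
After 8 (month_end (apply 2% monthly interest)): balance=$1906.34 total_interest=$206.34
After 9 (month_end (apply 2% monthly interest)): balance=$1944.46 total_interest=$244.46
After 10 (month_end (apply 2% monthly interest)): balance=$1983.34 total_interest=$283.34
After 11 (month_end (apply 2% monthly interest)): balance=$2023.00 total_interest=$323.00
After 12 (month_end (apply 2% monthly interest)): balance=$2063.46 total_interest=$363.46

Answer: 2063.46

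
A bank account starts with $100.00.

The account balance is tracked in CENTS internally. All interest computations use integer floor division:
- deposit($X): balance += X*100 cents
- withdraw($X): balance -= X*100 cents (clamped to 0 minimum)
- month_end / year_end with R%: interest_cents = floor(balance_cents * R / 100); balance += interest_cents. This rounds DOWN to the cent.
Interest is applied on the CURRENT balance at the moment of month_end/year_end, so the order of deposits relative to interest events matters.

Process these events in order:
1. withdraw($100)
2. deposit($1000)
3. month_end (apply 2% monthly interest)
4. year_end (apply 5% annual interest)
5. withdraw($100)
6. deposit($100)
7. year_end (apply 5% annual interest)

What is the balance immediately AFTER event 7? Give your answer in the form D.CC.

Answer: 1124.55

Derivation:
After 1 (withdraw($100)): balance=$0.00 total_interest=$0.00
After 2 (deposit($1000)): balance=$1000.00 total_interest=$0.00
After 3 (month_end (apply 2% monthly interest)): balance=$1020.00 total_interest=$20.00
After 4 (year_end (apply 5% annual interest)): balance=$1071.00 total_interest=$71.00
After 5 (withdraw($100)): balance=$971.00 total_interest=$71.00
After 6 (deposit($100)): balance=$1071.00 total_interest=$71.00
After 7 (year_end (apply 5% annual interest)): balance=$1124.55 total_interest=$124.55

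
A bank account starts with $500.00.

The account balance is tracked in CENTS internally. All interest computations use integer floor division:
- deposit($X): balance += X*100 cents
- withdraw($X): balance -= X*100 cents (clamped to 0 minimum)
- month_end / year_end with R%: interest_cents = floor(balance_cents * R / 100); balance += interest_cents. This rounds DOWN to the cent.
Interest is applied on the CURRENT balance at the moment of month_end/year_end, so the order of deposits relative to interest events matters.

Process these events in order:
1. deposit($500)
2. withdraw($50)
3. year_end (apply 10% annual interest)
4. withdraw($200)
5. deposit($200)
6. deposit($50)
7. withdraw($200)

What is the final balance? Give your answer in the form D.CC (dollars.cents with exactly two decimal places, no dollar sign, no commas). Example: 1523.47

After 1 (deposit($500)): balance=$1000.00 total_interest=$0.00
After 2 (withdraw($50)): balance=$950.00 total_interest=$0.00
After 3 (year_end (apply 10% annual interest)): balance=$1045.00 total_interest=$95.00
After 4 (withdraw($200)): balance=$845.00 total_interest=$95.00
After 5 (deposit($200)): balance=$1045.00 total_interest=$95.00
After 6 (deposit($50)): balance=$1095.00 total_interest=$95.00
After 7 (withdraw($200)): balance=$895.00 total_interest=$95.00

Answer: 895.00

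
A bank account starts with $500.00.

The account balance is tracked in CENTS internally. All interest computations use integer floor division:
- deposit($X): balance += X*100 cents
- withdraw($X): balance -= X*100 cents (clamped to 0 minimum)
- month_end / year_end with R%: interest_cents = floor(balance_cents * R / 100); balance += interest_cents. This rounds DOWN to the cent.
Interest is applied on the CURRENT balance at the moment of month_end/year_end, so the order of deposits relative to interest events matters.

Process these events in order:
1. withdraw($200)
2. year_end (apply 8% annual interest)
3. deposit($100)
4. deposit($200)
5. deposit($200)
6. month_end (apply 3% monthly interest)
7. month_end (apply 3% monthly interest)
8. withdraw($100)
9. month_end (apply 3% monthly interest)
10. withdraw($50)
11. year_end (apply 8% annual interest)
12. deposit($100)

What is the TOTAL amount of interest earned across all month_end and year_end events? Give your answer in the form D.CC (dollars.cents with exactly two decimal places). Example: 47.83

After 1 (withdraw($200)): balance=$300.00 total_interest=$0.00
After 2 (year_end (apply 8% annual interest)): balance=$324.00 total_interest=$24.00
After 3 (deposit($100)): balance=$424.00 total_interest=$24.00
After 4 (deposit($200)): balance=$624.00 total_interest=$24.00
After 5 (deposit($200)): balance=$824.00 total_interest=$24.00
After 6 (month_end (apply 3% monthly interest)): balance=$848.72 total_interest=$48.72
After 7 (month_end (apply 3% monthly interest)): balance=$874.18 total_interest=$74.18
After 8 (withdraw($100)): balance=$774.18 total_interest=$74.18
After 9 (month_end (apply 3% monthly interest)): balance=$797.40 total_interest=$97.40
After 10 (withdraw($50)): balance=$747.40 total_interest=$97.40
After 11 (year_end (apply 8% annual interest)): balance=$807.19 total_interest=$157.19
After 12 (deposit($100)): balance=$907.19 total_interest=$157.19

Answer: 157.19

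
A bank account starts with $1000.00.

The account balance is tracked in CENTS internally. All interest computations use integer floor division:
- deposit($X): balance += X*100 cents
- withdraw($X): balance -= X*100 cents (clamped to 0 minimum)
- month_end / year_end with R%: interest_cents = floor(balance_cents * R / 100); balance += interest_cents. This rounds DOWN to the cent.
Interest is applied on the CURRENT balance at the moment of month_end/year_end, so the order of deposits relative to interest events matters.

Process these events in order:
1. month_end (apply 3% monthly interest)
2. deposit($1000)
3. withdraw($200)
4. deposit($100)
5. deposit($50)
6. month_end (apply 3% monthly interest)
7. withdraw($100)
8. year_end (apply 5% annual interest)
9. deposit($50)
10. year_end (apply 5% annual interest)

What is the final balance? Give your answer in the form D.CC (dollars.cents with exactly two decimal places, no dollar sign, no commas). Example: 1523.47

Answer: 2190.68

Derivation:
After 1 (month_end (apply 3% monthly interest)): balance=$1030.00 total_interest=$30.00
After 2 (deposit($1000)): balance=$2030.00 total_interest=$30.00
After 3 (withdraw($200)): balance=$1830.00 total_interest=$30.00
After 4 (deposit($100)): balance=$1930.00 total_interest=$30.00
After 5 (deposit($50)): balance=$1980.00 total_interest=$30.00
After 6 (month_end (apply 3% monthly interest)): balance=$2039.40 total_interest=$89.40
After 7 (withdraw($100)): balance=$1939.40 total_interest=$89.40
After 8 (year_end (apply 5% annual interest)): balance=$2036.37 total_interest=$186.37
After 9 (deposit($50)): balance=$2086.37 total_interest=$186.37
After 10 (year_end (apply 5% annual interest)): balance=$2190.68 total_interest=$290.68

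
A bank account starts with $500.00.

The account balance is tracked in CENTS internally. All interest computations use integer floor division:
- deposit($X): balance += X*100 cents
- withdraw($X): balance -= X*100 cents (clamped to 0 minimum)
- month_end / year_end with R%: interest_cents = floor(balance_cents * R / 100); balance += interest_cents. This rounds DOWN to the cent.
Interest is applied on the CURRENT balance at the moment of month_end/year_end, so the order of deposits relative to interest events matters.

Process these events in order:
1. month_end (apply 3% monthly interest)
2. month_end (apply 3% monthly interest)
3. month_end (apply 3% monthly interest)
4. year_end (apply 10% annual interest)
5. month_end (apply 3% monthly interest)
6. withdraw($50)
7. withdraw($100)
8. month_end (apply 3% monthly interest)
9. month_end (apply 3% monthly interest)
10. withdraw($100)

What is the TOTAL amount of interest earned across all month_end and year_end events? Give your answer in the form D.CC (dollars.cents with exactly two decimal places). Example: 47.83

After 1 (month_end (apply 3% monthly interest)): balance=$515.00 total_interest=$15.00
After 2 (month_end (apply 3% monthly interest)): balance=$530.45 total_interest=$30.45
After 3 (month_end (apply 3% monthly interest)): balance=$546.36 total_interest=$46.36
After 4 (year_end (apply 10% annual interest)): balance=$600.99 total_interest=$100.99
After 5 (month_end (apply 3% monthly interest)): balance=$619.01 total_interest=$119.01
After 6 (withdraw($50)): balance=$569.01 total_interest=$119.01
After 7 (withdraw($100)): balance=$469.01 total_interest=$119.01
After 8 (month_end (apply 3% monthly interest)): balance=$483.08 total_interest=$133.08
After 9 (month_end (apply 3% monthly interest)): balance=$497.57 total_interest=$147.57
After 10 (withdraw($100)): balance=$397.57 total_interest=$147.57

Answer: 147.57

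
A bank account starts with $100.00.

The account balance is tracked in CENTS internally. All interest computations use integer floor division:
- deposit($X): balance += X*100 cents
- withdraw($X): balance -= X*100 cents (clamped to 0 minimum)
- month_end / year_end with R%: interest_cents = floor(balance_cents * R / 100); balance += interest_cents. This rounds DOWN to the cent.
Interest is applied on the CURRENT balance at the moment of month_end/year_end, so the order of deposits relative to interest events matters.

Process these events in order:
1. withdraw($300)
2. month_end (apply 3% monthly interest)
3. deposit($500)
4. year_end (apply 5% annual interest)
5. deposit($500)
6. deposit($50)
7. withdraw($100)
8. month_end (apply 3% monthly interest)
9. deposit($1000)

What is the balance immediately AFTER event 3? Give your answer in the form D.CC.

Answer: 500.00

Derivation:
After 1 (withdraw($300)): balance=$0.00 total_interest=$0.00
After 2 (month_end (apply 3% monthly interest)): balance=$0.00 total_interest=$0.00
After 3 (deposit($500)): balance=$500.00 total_interest=$0.00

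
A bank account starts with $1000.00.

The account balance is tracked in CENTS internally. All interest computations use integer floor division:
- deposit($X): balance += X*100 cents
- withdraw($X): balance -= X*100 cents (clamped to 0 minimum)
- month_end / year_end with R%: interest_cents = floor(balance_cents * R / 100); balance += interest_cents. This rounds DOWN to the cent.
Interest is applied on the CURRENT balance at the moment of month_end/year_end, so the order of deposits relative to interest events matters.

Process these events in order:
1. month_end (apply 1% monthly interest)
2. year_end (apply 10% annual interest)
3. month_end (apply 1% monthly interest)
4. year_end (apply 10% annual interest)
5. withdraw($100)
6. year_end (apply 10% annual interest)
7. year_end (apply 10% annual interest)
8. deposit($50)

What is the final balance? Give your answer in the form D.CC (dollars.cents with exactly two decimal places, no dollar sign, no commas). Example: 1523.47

After 1 (month_end (apply 1% monthly interest)): balance=$1010.00 total_interest=$10.00
After 2 (year_end (apply 10% annual interest)): balance=$1111.00 total_interest=$111.00
After 3 (month_end (apply 1% monthly interest)): balance=$1122.11 total_interest=$122.11
After 4 (year_end (apply 10% annual interest)): balance=$1234.32 total_interest=$234.32
After 5 (withdraw($100)): balance=$1134.32 total_interest=$234.32
After 6 (year_end (apply 10% annual interest)): balance=$1247.75 total_interest=$347.75
After 7 (year_end (apply 10% annual interest)): balance=$1372.52 total_interest=$472.52
After 8 (deposit($50)): balance=$1422.52 total_interest=$472.52

Answer: 1422.52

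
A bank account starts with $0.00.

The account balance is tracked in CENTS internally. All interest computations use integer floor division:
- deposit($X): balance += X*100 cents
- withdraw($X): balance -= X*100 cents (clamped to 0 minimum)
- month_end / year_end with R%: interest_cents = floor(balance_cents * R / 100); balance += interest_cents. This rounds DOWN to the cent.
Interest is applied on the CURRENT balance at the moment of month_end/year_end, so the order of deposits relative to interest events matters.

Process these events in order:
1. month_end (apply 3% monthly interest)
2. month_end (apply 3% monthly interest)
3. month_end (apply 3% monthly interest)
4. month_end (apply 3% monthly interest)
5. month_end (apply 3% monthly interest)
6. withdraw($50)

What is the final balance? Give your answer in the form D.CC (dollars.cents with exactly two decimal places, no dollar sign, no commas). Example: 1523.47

Answer: 0.00

Derivation:
After 1 (month_end (apply 3% monthly interest)): balance=$0.00 total_interest=$0.00
After 2 (month_end (apply 3% monthly interest)): balance=$0.00 total_interest=$0.00
After 3 (month_end (apply 3% monthly interest)): balance=$0.00 total_interest=$0.00
After 4 (month_end (apply 3% monthly interest)): balance=$0.00 total_interest=$0.00
After 5 (month_end (apply 3% monthly interest)): balance=$0.00 total_interest=$0.00
After 6 (withdraw($50)): balance=$0.00 total_interest=$0.00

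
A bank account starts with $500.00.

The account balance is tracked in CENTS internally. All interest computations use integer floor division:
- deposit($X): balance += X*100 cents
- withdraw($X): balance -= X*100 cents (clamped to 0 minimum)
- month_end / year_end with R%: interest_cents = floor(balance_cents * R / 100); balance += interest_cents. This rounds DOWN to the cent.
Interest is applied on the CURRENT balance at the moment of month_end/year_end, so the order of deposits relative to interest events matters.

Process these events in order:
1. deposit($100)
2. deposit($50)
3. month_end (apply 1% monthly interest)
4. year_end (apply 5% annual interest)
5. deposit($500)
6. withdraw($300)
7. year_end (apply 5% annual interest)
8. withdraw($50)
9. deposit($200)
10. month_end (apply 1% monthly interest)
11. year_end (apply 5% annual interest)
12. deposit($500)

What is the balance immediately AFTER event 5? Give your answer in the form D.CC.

After 1 (deposit($100)): balance=$600.00 total_interest=$0.00
After 2 (deposit($50)): balance=$650.00 total_interest=$0.00
After 3 (month_end (apply 1% monthly interest)): balance=$656.50 total_interest=$6.50
After 4 (year_end (apply 5% annual interest)): balance=$689.32 total_interest=$39.32
After 5 (deposit($500)): balance=$1189.32 total_interest=$39.32

Answer: 1189.32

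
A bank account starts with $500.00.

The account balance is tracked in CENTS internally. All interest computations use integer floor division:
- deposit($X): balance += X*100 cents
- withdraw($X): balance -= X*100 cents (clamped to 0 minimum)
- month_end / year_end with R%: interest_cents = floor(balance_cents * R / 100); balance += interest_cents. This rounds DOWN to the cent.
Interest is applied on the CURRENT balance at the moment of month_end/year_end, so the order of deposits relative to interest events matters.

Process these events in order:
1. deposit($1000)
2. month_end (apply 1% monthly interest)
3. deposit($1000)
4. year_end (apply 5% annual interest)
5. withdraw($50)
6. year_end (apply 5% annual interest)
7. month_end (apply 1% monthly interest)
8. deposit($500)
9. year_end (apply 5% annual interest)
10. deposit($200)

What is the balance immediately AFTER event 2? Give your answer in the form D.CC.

Answer: 1515.00

Derivation:
After 1 (deposit($1000)): balance=$1500.00 total_interest=$0.00
After 2 (month_end (apply 1% monthly interest)): balance=$1515.00 total_interest=$15.00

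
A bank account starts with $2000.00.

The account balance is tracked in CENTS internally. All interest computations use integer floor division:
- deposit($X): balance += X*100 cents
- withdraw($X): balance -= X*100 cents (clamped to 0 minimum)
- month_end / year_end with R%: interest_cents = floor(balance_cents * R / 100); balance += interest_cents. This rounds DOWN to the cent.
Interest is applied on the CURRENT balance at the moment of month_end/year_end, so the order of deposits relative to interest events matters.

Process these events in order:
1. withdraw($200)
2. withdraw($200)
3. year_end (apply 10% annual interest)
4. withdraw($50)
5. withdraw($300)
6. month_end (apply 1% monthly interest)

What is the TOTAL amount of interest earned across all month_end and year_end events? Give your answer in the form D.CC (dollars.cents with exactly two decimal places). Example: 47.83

After 1 (withdraw($200)): balance=$1800.00 total_interest=$0.00
After 2 (withdraw($200)): balance=$1600.00 total_interest=$0.00
After 3 (year_end (apply 10% annual interest)): balance=$1760.00 total_interest=$160.00
After 4 (withdraw($50)): balance=$1710.00 total_interest=$160.00
After 5 (withdraw($300)): balance=$1410.00 total_interest=$160.00
After 6 (month_end (apply 1% monthly interest)): balance=$1424.10 total_interest=$174.10

Answer: 174.10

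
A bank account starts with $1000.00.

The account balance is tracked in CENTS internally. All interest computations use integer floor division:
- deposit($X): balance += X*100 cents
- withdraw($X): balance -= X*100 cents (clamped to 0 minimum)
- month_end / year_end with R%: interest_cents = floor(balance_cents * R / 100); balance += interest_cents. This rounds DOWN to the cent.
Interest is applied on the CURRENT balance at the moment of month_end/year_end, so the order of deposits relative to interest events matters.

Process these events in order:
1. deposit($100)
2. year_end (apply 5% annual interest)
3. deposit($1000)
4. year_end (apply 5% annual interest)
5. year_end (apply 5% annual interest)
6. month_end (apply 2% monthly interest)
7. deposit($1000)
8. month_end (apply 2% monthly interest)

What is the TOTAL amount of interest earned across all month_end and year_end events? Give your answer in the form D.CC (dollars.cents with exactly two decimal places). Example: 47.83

After 1 (deposit($100)): balance=$1100.00 total_interest=$0.00
After 2 (year_end (apply 5% annual interest)): balance=$1155.00 total_interest=$55.00
After 3 (deposit($1000)): balance=$2155.00 total_interest=$55.00
After 4 (year_end (apply 5% annual interest)): balance=$2262.75 total_interest=$162.75
After 5 (year_end (apply 5% annual interest)): balance=$2375.88 total_interest=$275.88
After 6 (month_end (apply 2% monthly interest)): balance=$2423.39 total_interest=$323.39
After 7 (deposit($1000)): balance=$3423.39 total_interest=$323.39
After 8 (month_end (apply 2% monthly interest)): balance=$3491.85 total_interest=$391.85

Answer: 391.85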